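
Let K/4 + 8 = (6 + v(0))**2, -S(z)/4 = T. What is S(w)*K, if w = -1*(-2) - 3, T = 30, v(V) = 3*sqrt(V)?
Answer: -13440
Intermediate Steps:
w = -1 (w = 2 - 3 = -1)
S(z) = -120 (S(z) = -4*30 = -120)
K = 112 (K = -32 + 4*(6 + 3*sqrt(0))**2 = -32 + 4*(6 + 3*0)**2 = -32 + 4*(6 + 0)**2 = -32 + 4*6**2 = -32 + 4*36 = -32 + 144 = 112)
S(w)*K = -120*112 = -13440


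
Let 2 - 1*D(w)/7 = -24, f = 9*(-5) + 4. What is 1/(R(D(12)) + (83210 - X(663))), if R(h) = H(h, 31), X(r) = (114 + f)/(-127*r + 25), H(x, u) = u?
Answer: 84176/7006894489 ≈ 1.2013e-5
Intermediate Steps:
f = -41 (f = -45 + 4 = -41)
D(w) = 182 (D(w) = 14 - 7*(-24) = 14 + 168 = 182)
X(r) = 73/(25 - 127*r) (X(r) = (114 - 41)/(-127*r + 25) = 73/(25 - 127*r))
R(h) = 31
1/(R(D(12)) + (83210 - X(663))) = 1/(31 + (83210 - (-73)/(-25 + 127*663))) = 1/(31 + (83210 - (-73)/(-25 + 84201))) = 1/(31 + (83210 - (-73)/84176)) = 1/(31 + (83210 - 1*(-73/84176))) = 1/(31 + (83210 + 73/84176)) = 1/(31 + 7004285033/84176) = 1/(7006894489/84176) = 84176/7006894489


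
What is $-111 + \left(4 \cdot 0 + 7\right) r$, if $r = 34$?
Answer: $127$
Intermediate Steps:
$-111 + \left(4 \cdot 0 + 7\right) r = -111 + \left(4 \cdot 0 + 7\right) 34 = -111 + \left(0 + 7\right) 34 = -111 + 7 \cdot 34 = -111 + 238 = 127$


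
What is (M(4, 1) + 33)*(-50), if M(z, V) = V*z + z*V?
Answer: -2050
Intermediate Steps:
M(z, V) = 2*V*z (M(z, V) = V*z + V*z = 2*V*z)
(M(4, 1) + 33)*(-50) = (2*1*4 + 33)*(-50) = (8 + 33)*(-50) = 41*(-50) = -2050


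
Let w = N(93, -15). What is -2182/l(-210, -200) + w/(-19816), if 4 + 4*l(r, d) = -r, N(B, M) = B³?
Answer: -169325795/2041048 ≈ -82.960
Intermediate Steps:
w = 804357 (w = 93³ = 804357)
l(r, d) = -1 - r/4 (l(r, d) = -1 + (-r)/4 = -1 - r/4)
-2182/l(-210, -200) + w/(-19816) = -2182/(-1 - ¼*(-210)) + 804357/(-19816) = -2182/(-1 + 105/2) + 804357*(-1/19816) = -2182/103/2 - 804357/19816 = -2182*2/103 - 804357/19816 = -4364/103 - 804357/19816 = -169325795/2041048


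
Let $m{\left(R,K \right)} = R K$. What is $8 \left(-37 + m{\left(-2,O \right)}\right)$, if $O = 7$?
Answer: $-408$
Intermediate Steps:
$m{\left(R,K \right)} = K R$
$8 \left(-37 + m{\left(-2,O \right)}\right) = 8 \left(-37 + 7 \left(-2\right)\right) = 8 \left(-37 - 14\right) = 8 \left(-51\right) = -408$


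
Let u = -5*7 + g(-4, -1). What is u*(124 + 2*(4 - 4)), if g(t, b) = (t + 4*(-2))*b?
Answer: -2852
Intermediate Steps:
g(t, b) = b*(-8 + t) (g(t, b) = (t - 8)*b = (-8 + t)*b = b*(-8 + t))
u = -23 (u = -5*7 - (-8 - 4) = -35 - 1*(-12) = -35 + 12 = -23)
u*(124 + 2*(4 - 4)) = -23*(124 + 2*(4 - 4)) = -23*(124 + 2*0) = -23*(124 + 0) = -23*124 = -2852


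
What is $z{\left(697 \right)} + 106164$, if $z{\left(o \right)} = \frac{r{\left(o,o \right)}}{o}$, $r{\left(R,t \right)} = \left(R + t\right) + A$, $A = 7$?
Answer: $\frac{73997709}{697} \approx 1.0617 \cdot 10^{5}$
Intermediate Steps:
$r{\left(R,t \right)} = 7 + R + t$ ($r{\left(R,t \right)} = \left(R + t\right) + 7 = 7 + R + t$)
$z{\left(o \right)} = \frac{7 + 2 o}{o}$ ($z{\left(o \right)} = \frac{7 + o + o}{o} = \frac{7 + 2 o}{o}$)
$z{\left(697 \right)} + 106164 = \left(2 + \frac{7}{697}\right) + 106164 = \frac{1401}{697} + 106164 = \frac{73997709}{697}$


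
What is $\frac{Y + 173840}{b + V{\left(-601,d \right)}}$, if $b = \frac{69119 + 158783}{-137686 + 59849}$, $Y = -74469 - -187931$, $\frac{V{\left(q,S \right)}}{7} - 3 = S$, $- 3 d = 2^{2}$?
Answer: $\frac{67088177322}{2040589} \approx 32877.0$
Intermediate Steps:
$d = - \frac{4}{3}$ ($d = - \frac{2^{2}}{3} = \left(- \frac{1}{3}\right) 4 = - \frac{4}{3} \approx -1.3333$)
$V{\left(q,S \right)} = 21 + 7 S$
$Y = 113462$ ($Y = -74469 + 187931 = 113462$)
$b = - \frac{227902}{77837}$ ($b = \frac{227902}{-77837} = 227902 \left(- \frac{1}{77837}\right) = - \frac{227902}{77837} \approx -2.9279$)
$\frac{Y + 173840}{b + V{\left(-601,d \right)}} = \frac{113462 + 173840}{- \frac{227902}{77837} + \left(21 + 7 \left(- \frac{4}{3}\right)\right)} = \frac{287302}{- \frac{227902}{77837} + \left(21 - \frac{28}{3}\right)} = \frac{287302}{- \frac{227902}{77837} + \frac{35}{3}} = \frac{287302}{\frac{2040589}{233511}} = 287302 \cdot \frac{233511}{2040589} = \frac{67088177322}{2040589}$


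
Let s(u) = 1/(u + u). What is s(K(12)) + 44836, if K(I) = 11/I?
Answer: 493202/11 ≈ 44837.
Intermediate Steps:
s(u) = 1/(2*u)
s(K(12)) + 44836 = 1/(2*((11/12))) + 44836 = 1/(2*((11*(1/12)))) + 44836 = 1/(2*(11/12)) + 44836 = (1/2)*(12/11) + 44836 = 6/11 + 44836 = 493202/11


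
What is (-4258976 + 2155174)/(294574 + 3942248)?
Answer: -1051901/2118411 ≈ -0.49655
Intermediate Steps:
(-4258976 + 2155174)/(294574 + 3942248) = -2103802/4236822 = -2103802*1/4236822 = -1051901/2118411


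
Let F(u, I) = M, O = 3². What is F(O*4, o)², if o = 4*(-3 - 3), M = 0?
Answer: 0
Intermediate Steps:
O = 9
o = -24 (o = 4*(-6) = -24)
F(u, I) = 0
F(O*4, o)² = 0² = 0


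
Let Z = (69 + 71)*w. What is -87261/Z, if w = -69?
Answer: 29087/3220 ≈ 9.0332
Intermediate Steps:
Z = -9660 (Z = (69 + 71)*(-69) = 140*(-69) = -9660)
-87261/Z = -87261/(-9660) = -87261*(-1/9660) = 29087/3220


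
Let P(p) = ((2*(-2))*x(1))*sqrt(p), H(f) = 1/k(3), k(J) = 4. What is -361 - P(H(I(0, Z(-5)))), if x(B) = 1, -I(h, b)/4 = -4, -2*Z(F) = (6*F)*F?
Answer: -359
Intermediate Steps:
Z(F) = -3*F**2 (Z(F) = -6*F*F/2 = -3*F**2)
I(h, b) = 16 (I(h, b) = -4*(-4) = 16)
H(f) = 1/4
P(p) = -4*sqrt(p) (P(p) = ((2*(-2))*1)*sqrt(p) = (-4*1)*sqrt(p) = -4*sqrt(p))
-361 - P(H(I(0, Z(-5)))) = -361 - (-4)*sqrt(1/4) = -361 - (-4)/2 = -361 - 1*(-2) = -361 + 2 = -359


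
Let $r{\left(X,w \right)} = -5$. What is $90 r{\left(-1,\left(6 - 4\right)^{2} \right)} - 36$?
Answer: $-486$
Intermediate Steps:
$90 r{\left(-1,\left(6 - 4\right)^{2} \right)} - 36 = 90 \left(-5\right) - 36 = -450 - 36 = -486$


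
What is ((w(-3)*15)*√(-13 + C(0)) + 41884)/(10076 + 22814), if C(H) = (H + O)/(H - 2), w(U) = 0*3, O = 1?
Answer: 20942/16445 ≈ 1.2735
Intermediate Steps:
w(U) = 0
C(H) = (1 + H)/(-2 + H) (C(H) = (H + 1)/(H - 2) = (1 + H)/(-2 + H))
((w(-3)*15)*√(-13 + C(0)) + 41884)/(10076 + 22814) = ((0*15)*√(-13 + (1 + 0)/(-2 + 0)) + 41884)/(10076 + 22814) = (0*√(-13 + 1/(-2)) + 41884)/32890 = (0*√(-13 - ½*1) + 41884)*(1/32890) = (0*√(-13 - ½) + 41884)*(1/32890) = (0*√(-27/2) + 41884)*(1/32890) = (0*(3*I*√6/2) + 41884)*(1/32890) = (0 + 41884)*(1/32890) = 41884*(1/32890) = 20942/16445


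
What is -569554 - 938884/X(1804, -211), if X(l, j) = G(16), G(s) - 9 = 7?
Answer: -2512937/4 ≈ -6.2823e+5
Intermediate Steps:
G(s) = 16 (G(s) = 9 + 7 = 16)
X(l, j) = 16
-569554 - 938884/X(1804, -211) = -569554 - 938884/16 = -569554 - 938884*1/16 = -569554 - 234721/4 = -2512937/4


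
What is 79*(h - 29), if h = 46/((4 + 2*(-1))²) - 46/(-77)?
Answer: -205637/154 ≈ -1335.3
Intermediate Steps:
h = 1863/154 (h = 46/((4 - 2)²) - 46*(-1/77) = 46/(2²) + 46/77 = 46/4 + 46/77 = 46*(¼) + 46/77 = 23/2 + 46/77 = 1863/154 ≈ 12.097)
79*(h - 29) = 79*(1863/154 - 29) = 79*(-2603/154) = -205637/154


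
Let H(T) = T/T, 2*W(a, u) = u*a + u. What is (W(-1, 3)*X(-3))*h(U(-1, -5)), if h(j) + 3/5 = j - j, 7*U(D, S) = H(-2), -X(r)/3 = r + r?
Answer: 0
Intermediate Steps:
W(a, u) = u/2 + a*u/2 (W(a, u) = (u*a + u)/2 = (a*u + u)/2 = (u + a*u)/2 = u/2 + a*u/2)
H(T) = 1
X(r) = -6*r (X(r) = -3*(r + r) = -6*r)
U(D, S) = 1/7 (U(D, S) = (1/7)*1 = 1/7)
h(j) = -3/5 (h(j) = -3/5 + (j - j) = -3/5 + 0 = -3/5)
(W(-1, 3)*X(-3))*h(U(-1, -5)) = (((1/2)*3*(1 - 1))*(-6*(-3)))*(-3/5) = (((1/2)*3*0)*18)*(-3/5) = (0*18)*(-3/5) = 0*(-3/5) = 0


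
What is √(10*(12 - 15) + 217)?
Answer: √187 ≈ 13.675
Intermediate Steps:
√(10*(12 - 15) + 217) = √(10*(-3) + 217) = √(-30 + 217) = √187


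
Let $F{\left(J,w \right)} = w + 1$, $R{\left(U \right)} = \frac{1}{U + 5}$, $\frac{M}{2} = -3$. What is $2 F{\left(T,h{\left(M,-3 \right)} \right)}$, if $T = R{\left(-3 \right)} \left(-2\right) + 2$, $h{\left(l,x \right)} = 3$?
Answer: $8$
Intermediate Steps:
$M = -6$ ($M = 2 \left(-3\right) = -6$)
$R{\left(U \right)} = \frac{1}{5 + U}$
$T = 1$ ($T = \frac{1}{5 - 3} \left(-2\right) + 2 = \frac{1}{2} \left(-2\right) + 2 = -1 + 2 = 1$)
$F{\left(J,w \right)} = 1 + w$
$2 F{\left(T,h{\left(M,-3 \right)} \right)} = 2 \left(1 + 3\right) = 2 \cdot 4 = 8$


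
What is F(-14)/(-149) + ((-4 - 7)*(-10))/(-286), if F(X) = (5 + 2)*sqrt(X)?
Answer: -5/13 - 7*I*sqrt(14)/149 ≈ -0.38462 - 0.17578*I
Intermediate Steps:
F(X) = 7*sqrt(X)
F(-14)/(-149) + ((-4 - 7)*(-10))/(-286) = (7*sqrt(-14))/(-149) + ((-4 - 7)*(-10))/(-286) = (7*(I*sqrt(14)))*(-1/149) - 11*(-10)*(-1/286) = (7*I*sqrt(14))*(-1/149) + 110*(-1/286) = -7*I*sqrt(14)/149 - 5/13 = -5/13 - 7*I*sqrt(14)/149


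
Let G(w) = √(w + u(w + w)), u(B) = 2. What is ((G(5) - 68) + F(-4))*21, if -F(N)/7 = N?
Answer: -840 + 21*√7 ≈ -784.44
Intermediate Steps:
G(w) = √(2 + w) (G(w) = √(w + 2) = √(2 + w))
F(N) = -7*N
((G(5) - 68) + F(-4))*21 = ((√(2 + 5) - 68) - 7*(-4))*21 = ((√7 - 68) + 28)*21 = ((-68 + √7) + 28)*21 = (-40 + √7)*21 = -840 + 21*√7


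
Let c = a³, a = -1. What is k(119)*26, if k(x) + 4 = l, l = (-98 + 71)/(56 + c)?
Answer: -6422/55 ≈ -116.76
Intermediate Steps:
c = -1 (c = (-1)³ = -1)
l = -27/55 (l = (-98 + 71)/(56 - 1) = -27/55 ≈ -0.49091)
k(x) = -247/55 (k(x) = -4 - 27/55 = -247/55)
k(119)*26 = -247/55*26 = -6422/55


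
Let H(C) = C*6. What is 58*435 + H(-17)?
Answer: 25128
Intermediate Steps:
H(C) = 6*C
58*435 + H(-17) = 58*435 + 6*(-17) = 25230 - 102 = 25128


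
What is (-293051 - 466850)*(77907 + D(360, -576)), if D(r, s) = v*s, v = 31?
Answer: -45632814951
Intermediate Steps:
D(r, s) = 31*s
(-293051 - 466850)*(77907 + D(360, -576)) = (-293051 - 466850)*(77907 + 31*(-576)) = -759901*(77907 - 17856) = -759901*60051 = -45632814951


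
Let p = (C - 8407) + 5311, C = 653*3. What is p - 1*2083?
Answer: -3220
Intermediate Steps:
C = 1959
p = -1137 (p = (1959 - 8407) + 5311 = -6448 + 5311 = -1137)
p - 1*2083 = -1137 - 1*2083 = -1137 - 2083 = -3220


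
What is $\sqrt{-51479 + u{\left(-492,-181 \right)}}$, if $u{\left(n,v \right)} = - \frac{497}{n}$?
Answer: $\frac{i \sqrt{3115242033}}{246} \approx 226.89 i$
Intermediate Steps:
$\sqrt{-51479 + u{\left(-492,-181 \right)}} = \sqrt{-51479 - \frac{497}{-492}} = \sqrt{-51479 - - \frac{497}{492}} = \sqrt{-51479 + \frac{497}{492}} = \sqrt{- \frac{25327171}{492}} = \frac{i \sqrt{3115242033}}{246}$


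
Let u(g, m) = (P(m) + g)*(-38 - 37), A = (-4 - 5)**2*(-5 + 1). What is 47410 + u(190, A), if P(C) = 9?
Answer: 32485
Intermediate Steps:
A = -324 (A = (-9)**2*(-4) = 81*(-4) = -324)
u(g, m) = -675 - 75*g (u(g, m) = (9 + g)*(-38 - 37) = (9 + g)*(-75) = -675 - 75*g)
47410 + u(190, A) = 47410 + (-675 - 75*190) = 47410 + (-675 - 14250) = 47410 - 14925 = 32485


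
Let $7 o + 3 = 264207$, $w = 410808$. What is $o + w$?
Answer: $\frac{3139860}{7} \approx 4.4855 \cdot 10^{5}$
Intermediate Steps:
$o = \frac{264204}{7}$ ($o = - \frac{3}{7} + \frac{1}{7} \cdot 264207 = - \frac{3}{7} + \frac{264207}{7} = \frac{264204}{7} \approx 37743.0$)
$o + w = \frac{264204}{7} + 410808 = \frac{3139860}{7}$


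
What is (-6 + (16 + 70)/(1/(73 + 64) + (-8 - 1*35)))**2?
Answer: 555120721/8673025 ≈ 64.005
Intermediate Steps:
(-6 + (16 + 70)/(1/(73 + 64) + (-8 - 1*35)))**2 = (-6 + 86/(1/137 + (-8 - 35)))**2 = (-6 + 86/(1/137 - 43))**2 = (-6 + 86/(-5890/137))**2 = (-6 + 86*(-137/5890))**2 = (-6 - 5891/2945)**2 = (-23561/2945)**2 = 555120721/8673025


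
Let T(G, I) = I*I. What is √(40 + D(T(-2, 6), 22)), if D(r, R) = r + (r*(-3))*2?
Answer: 2*I*√35 ≈ 11.832*I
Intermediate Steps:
T(G, I) = I²
D(r, R) = -5*r (D(r, R) = r - 3*r*2 = r - 6*r = -5*r)
√(40 + D(T(-2, 6), 22)) = √(40 - 5*6²) = √(40 - 5*36) = √(40 - 180) = √(-140) = 2*I*√35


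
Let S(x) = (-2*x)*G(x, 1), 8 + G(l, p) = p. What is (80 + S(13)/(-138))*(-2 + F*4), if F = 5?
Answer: 32574/23 ≈ 1416.3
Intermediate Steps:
G(l, p) = -8 + p
S(x) = 14*x (S(x) = (-2*x)*(-8 + 1) = -2*x*(-7) = 14*x)
(80 + S(13)/(-138))*(-2 + F*4) = (80 + (14*13)/(-138))*(-2 + 5*4) = (80 + 182*(-1/138))*(-2 + 20) = (80 - 91/69)*18 = (5429/69)*18 = 32574/23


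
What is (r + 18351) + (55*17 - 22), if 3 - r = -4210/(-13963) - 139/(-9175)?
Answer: 2468264917568/128110525 ≈ 19267.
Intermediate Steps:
r = 343763968/128110525 (r = 3 - (-4210/(-13963) - 139/(-9175)) = 3 - (-4210*(-1/13963) - 139*(-1/9175)) = 3 - (4210/13963 + 139/9175) = 3 - 1*40567607/128110525 = 3 - 40567607/128110525 = 343763968/128110525 ≈ 2.6833)
(r + 18351) + (55*17 - 22) = (343763968/128110525 + 18351) + (55*17 - 22) = 2351300008243/128110525 + (935 - 22) = 2351300008243/128110525 + 913 = 2468264917568/128110525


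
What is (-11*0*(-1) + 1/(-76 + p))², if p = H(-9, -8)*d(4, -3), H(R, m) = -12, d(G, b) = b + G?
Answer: 1/7744 ≈ 0.00012913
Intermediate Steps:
d(G, b) = G + b
p = -12 (p = -12*(4 - 3) = -12*1 = -12)
(-11*0*(-1) + 1/(-76 + p))² = (-11*0*(-1) + 1/(-76 - 12))² = (0*(-1) + 1/(-88))² = (0 - 1/88)² = (-1/88)² = 1/7744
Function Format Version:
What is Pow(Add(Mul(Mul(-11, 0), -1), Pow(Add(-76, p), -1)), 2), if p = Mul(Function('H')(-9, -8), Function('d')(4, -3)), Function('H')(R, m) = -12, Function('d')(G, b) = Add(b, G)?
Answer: Rational(1, 7744) ≈ 0.00012913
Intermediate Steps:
Function('d')(G, b) = Add(G, b)
p = -12 (p = Mul(-12, Add(4, -3)) = Mul(-12, 1) = -12)
Pow(Add(Mul(Mul(-11, 0), -1), Pow(Add(-76, p), -1)), 2) = Pow(Add(Mul(Mul(-11, 0), -1), Pow(Add(-76, -12), -1)), 2) = Pow(Add(Mul(0, -1), Pow(-88, -1)), 2) = Pow(Add(0, Rational(-1, 88)), 2) = Pow(Rational(-1, 88), 2) = Rational(1, 7744)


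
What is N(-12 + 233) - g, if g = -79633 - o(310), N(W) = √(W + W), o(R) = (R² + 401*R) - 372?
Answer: 299671 + √442 ≈ 2.9969e+5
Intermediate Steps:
o(R) = -372 + R² + 401*R
N(W) = √2*√W (N(W) = √(2*W) = √2*√W)
g = -299671 (g = -79633 - (-372 + 310² + 401*310) = -79633 - (-372 + 96100 + 124310) = -79633 - 1*220038 = -79633 - 220038 = -299671)
N(-12 + 233) - g = √2*√(-12 + 233) - 1*(-299671) = √2*√221 + 299671 = √442 + 299671 = 299671 + √442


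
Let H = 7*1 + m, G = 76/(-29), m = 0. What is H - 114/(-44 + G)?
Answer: 6385/676 ≈ 9.4453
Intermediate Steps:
G = -76/29 (G = 76*(-1/29) = -76/29 ≈ -2.6207)
H = 7 (H = 7*1 + 0 = 7 + 0 = 7)
H - 114/(-44 + G) = 7 - 114/(-44 - 76/29) = 7 - 114/(-1352/29) = 7 - 114*(-29/1352) = 7 + 1653/676 = 6385/676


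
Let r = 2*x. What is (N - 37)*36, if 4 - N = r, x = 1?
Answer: -1260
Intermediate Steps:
r = 2 (r = 2*1 = 2)
N = 2 (N = 4 - 1*2 = 4 - 2 = 2)
(N - 37)*36 = (2 - 37)*36 = -35*36 = -1260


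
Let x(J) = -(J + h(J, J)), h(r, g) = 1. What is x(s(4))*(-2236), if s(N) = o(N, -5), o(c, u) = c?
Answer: 11180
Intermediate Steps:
s(N) = N
x(J) = -1 - J (x(J) = -(J + 1) = -(1 + J) = -1 - J)
x(s(4))*(-2236) = (-1 - 1*4)*(-2236) = (-1 - 4)*(-2236) = -5*(-2236) = 11180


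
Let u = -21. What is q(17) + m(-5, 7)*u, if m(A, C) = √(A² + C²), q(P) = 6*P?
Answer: 102 - 21*√74 ≈ -78.649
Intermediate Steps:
q(17) + m(-5, 7)*u = 6*17 + √((-5)² + 7²)*(-21) = 102 + √(25 + 49)*(-21) = 102 + √74*(-21) = 102 - 21*√74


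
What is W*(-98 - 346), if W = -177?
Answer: 78588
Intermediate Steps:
W*(-98 - 346) = -177*(-98 - 346) = -177*(-444) = 78588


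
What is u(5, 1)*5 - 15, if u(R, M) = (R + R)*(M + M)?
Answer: 85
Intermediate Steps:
u(R, M) = 4*M*R (u(R, M) = (2*R)*(2*M) = 4*M*R)
u(5, 1)*5 - 15 = (4*1*5)*5 - 15 = 20*5 - 15 = 100 - 15 = 85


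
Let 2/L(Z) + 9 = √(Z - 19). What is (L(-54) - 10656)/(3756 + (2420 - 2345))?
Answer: -273507/98329 - I*√73/294987 ≈ -2.7816 - 2.8964e-5*I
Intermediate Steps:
L(Z) = 2/(-9 + √(-19 + Z)) (L(Z) = 2/(-9 + √(Z - 19)) = 2/(-9 + √(-19 + Z)))
(L(-54) - 10656)/(3756 + (2420 - 2345)) = (2/(-9 + √(-19 - 54)) - 10656)/(3756 + (2420 - 2345)) = (2/(-9 + √(-73)) - 10656)/(3756 + 75) = (2/(-9 + I*√73) - 10656)/3831 = (-10656 + 2/(-9 + I*√73))*(1/3831) = -3552/1277 + 2/(3831*(-9 + I*√73))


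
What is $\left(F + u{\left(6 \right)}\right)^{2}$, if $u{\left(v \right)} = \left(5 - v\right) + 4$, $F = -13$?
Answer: $100$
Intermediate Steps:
$u{\left(v \right)} = 9 - v$
$\left(F + u{\left(6 \right)}\right)^{2} = \left(-13 + \left(9 - 6\right)\right)^{2} = \left(-13 + 3\right)^{2} = \left(-10\right)^{2} = 100$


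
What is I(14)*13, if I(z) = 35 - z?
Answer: 273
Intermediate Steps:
I(14)*13 = (35 - 1*14)*13 = (35 - 14)*13 = 21*13 = 273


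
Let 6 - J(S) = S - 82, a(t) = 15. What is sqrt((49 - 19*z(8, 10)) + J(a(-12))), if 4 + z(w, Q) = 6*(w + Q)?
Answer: 3*I*sqrt(206) ≈ 43.058*I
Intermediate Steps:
z(w, Q) = -4 + 6*Q + 6*w (z(w, Q) = -4 + 6*(w + Q) = -4 + 6*(Q + w) = -4 + (6*Q + 6*w) = -4 + 6*Q + 6*w)
J(S) = 88 - S (J(S) = 6 - (S - 82) = 6 - (-82 + S) = 6 + (82 - S) = 88 - S)
sqrt((49 - 19*z(8, 10)) + J(a(-12))) = sqrt((49 - 19*(-4 + 6*10 + 6*8)) + (88 - 1*15)) = sqrt((49 - 19*(-4 + 60 + 48)) + (88 - 15)) = sqrt((49 - 19*104) + 73) = sqrt((49 - 1976) + 73) = sqrt(-1927 + 73) = sqrt(-1854) = 3*I*sqrt(206)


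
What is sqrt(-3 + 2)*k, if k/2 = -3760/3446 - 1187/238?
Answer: -2492641*I/205037 ≈ -12.157*I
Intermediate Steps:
k = -2492641/205037 (k = 2*(-3760/3446 - 1187/238) = 2*(-3760*1/3446 - 1187*1/238) = 2*(-1880/1723 - 1187/238) = 2*(-2492641/410074) = -2492641/205037 ≈ -12.157)
sqrt(-3 + 2)*k = sqrt(-3 + 2)*(-2492641/205037) = sqrt(-1)*(-2492641/205037) = I*(-2492641/205037) = -2492641*I/205037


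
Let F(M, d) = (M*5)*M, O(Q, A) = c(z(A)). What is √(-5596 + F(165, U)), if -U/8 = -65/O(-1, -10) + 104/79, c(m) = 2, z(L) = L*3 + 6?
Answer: √130529 ≈ 361.29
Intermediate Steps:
z(L) = 6 + 3*L (z(L) = 3*L + 6 = 6 + 3*L)
O(Q, A) = 2
U = 19708/79 (U = -8*(-65/2 + 104/79) = -8*(-4927/158) = 19708/79 ≈ 249.47)
F(M, d) = 5*M² (F(M, d) = (5*M)*M = 5*M²)
√(-5596 + F(165, U)) = √(-5596 + 5*165²) = √(-5596 + 5*27225) = √(-5596 + 136125) = √130529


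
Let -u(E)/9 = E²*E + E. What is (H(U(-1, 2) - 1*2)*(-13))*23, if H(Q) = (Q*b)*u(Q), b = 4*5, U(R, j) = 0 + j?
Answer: 0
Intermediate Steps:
u(E) = -9*E - 9*E³ (u(E) = -9*(E²*E + E) = -9*(E³ + E) = -9*(E + E³) = -9*E - 9*E³)
U(R, j) = j
b = 20
H(Q) = -180*Q²*(1 + Q²) (H(Q) = (Q*20)*(-9*Q*(1 + Q²)) = (20*Q)*(-9*Q*(1 + Q²)) = -180*Q²*(1 + Q²))
(H(U(-1, 2) - 1*2)*(-13))*23 = ((180*(2 - 1*2)²*(-1 - (2 - 1*2)²))*(-13))*23 = ((180*(2 - 2)²*(-1 - (2 - 2)²))*(-13))*23 = ((180*0²*(-1 - 1*0²))*(-13))*23 = ((180*0*(-1 - 1*0))*(-13))*23 = ((180*0*(-1 + 0))*(-13))*23 = ((180*0*(-1))*(-13))*23 = (0*(-13))*23 = 0*23 = 0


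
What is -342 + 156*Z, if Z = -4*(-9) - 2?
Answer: 4962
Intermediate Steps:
Z = 34 (Z = 36 - 2 = 34)
-342 + 156*Z = -342 + 156*34 = -342 + 5304 = 4962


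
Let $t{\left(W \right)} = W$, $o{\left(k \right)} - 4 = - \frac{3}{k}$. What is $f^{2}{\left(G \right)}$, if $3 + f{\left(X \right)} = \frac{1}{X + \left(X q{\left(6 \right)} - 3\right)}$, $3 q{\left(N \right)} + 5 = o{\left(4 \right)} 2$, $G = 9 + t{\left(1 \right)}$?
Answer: $\frac{1225}{144} \approx 8.5069$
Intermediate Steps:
$o{\left(k \right)} = 4 - \frac{3}{k}$
$G = 10$ ($G = 9 + 1 = 10$)
$q{\left(N \right)} = \frac{1}{2}$ ($q{\left(N \right)} = - \frac{5}{3} + \frac{\left(4 - \frac{3}{4}\right) 2}{3} = - \frac{5}{3} + \frac{\frac{13}{4} \cdot 2}{3} = - \frac{5}{3} + \frac{1}{3} \cdot \frac{13}{2} = - \frac{5}{3} + \frac{13}{6} = \frac{1}{2}$)
$f{\left(X \right)} = -3 + \frac{1}{-3 + \frac{3 X}{2}}$ ($f{\left(X \right)} = -3 + \frac{1}{X + \left(X \frac{1}{2} - 3\right)} = -3 + \frac{1}{X + \left(\frac{X}{2} - 3\right)} = -3 + \frac{1}{X + \left(-3 + \frac{X}{2}\right)} = -3 + \frac{1}{-3 + \frac{3 X}{2}}$)
$f^{2}{\left(G \right)} = \left(\frac{-20 + 9 \cdot 10}{3 \left(2 - 10\right)}\right)^{2} = \left(\frac{-20 + 90}{3 \left(2 - 10\right)}\right)^{2} = \left(\frac{1}{3} \frac{1}{-8} \cdot 70\right)^{2} = \left(\frac{1}{3} \left(- \frac{1}{8}\right) 70\right)^{2} = \left(- \frac{35}{12}\right)^{2} = \frac{1225}{144}$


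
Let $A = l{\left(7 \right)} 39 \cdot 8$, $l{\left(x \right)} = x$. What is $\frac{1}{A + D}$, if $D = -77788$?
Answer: $- \frac{1}{75604} \approx -1.3227 \cdot 10^{-5}$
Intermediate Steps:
$A = 2184$ ($A = 7 \cdot 39 \cdot 8 = 273 \cdot 8 = 2184$)
$\frac{1}{A + D} = \frac{1}{2184 - 77788} = \frac{1}{-75604} = - \frac{1}{75604}$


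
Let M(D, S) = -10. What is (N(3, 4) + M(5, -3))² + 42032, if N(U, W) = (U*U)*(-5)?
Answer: 45057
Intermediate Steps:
N(U, W) = -5*U² (N(U, W) = U²*(-5) = -5*U²)
(N(3, 4) + M(5, -3))² + 42032 = (-5*3² - 10)² + 42032 = (-5*9 - 10)² + 42032 = (-45 - 10)² + 42032 = (-55)² + 42032 = 3025 + 42032 = 45057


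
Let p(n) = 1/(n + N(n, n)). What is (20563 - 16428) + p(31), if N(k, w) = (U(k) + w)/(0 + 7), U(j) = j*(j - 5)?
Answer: 4358297/1054 ≈ 4135.0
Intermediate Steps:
U(j) = j*(-5 + j)
N(k, w) = w/7 + k*(-5 + k)/7 (N(k, w) = (k*(-5 + k) + w)/(0 + 7) = (w + k*(-5 + k))/7 = (w + k*(-5 + k))*(⅐) = w/7 + k*(-5 + k)/7)
p(n) = 1/(8*n/7 + n*(-5 + n)/7) (p(n) = 1/(n + (n/7 + n*(-5 + n)/7)) = 1/(8*n/7 + n*(-5 + n)/7))
(20563 - 16428) + p(31) = (20563 - 16428) + 7/(31*(3 + 31)) = 4135 + 7*(1/31)/34 = 4135 + 7*(1/31)*(1/34) = 4135 + 7/1054 = 4358297/1054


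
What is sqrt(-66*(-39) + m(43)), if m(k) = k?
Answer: sqrt(2617) ≈ 51.157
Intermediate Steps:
sqrt(-66*(-39) + m(43)) = sqrt(-66*(-39) + 43) = sqrt(2574 + 43) = sqrt(2617)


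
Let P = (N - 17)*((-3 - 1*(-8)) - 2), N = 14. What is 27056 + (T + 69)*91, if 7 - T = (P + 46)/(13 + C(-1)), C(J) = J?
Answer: 404297/12 ≈ 33691.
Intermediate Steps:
P = -9 (P = (14 - 17)*((-3 - 1*(-8)) - 2) = -3*((-3 + 8) - 2) = -3*(5 - 2) = -3*3 = -9)
T = 47/12 (T = 7 - (-9 + 46)/(13 - 1) = 7 - 37/12 = 47/12 ≈ 3.9167)
27056 + (T + 69)*91 = 27056 + (47/12 + 69)*91 = 27056 + (875/12)*91 = 27056 + 79625/12 = 404297/12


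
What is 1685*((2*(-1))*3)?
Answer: -10110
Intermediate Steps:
1685*((2*(-1))*3) = 1685*(-2*3) = 1685*(-6) = -10110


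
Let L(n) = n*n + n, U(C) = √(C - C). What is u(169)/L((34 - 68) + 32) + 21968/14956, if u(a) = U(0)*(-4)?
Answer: 5492/3739 ≈ 1.4688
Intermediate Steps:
U(C) = 0 (U(C) = √0 = 0)
u(a) = 0 (u(a) = 0*(-4) = 0)
L(n) = n + n² (L(n) = n² + n = n + n²)
u(169)/L((34 - 68) + 32) + 21968/14956 = 0/((((34 - 68) + 32)*(1 + ((34 - 68) + 32)))) + 21968/14956 = 0/(((-34 + 32)*(1 + (-34 + 32)))) + 21968*(1/14956) = 0/((-2*(1 - 2))) + 5492/3739 = 0/((-2*(-1))) + 5492/3739 = 0/2 + 5492/3739 = 0*(½) + 5492/3739 = 0 + 5492/3739 = 5492/3739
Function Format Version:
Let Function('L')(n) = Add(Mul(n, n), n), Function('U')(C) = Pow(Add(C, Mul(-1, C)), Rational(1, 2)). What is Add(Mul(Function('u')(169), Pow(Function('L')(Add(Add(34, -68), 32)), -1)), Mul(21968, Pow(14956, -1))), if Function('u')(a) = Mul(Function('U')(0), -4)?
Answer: Rational(5492, 3739) ≈ 1.4688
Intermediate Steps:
Function('U')(C) = 0 (Function('U')(C) = Pow(0, Rational(1, 2)) = 0)
Function('u')(a) = 0 (Function('u')(a) = Mul(0, -4) = 0)
Function('L')(n) = Add(n, Pow(n, 2)) (Function('L')(n) = Add(Pow(n, 2), n) = Add(n, Pow(n, 2)))
Add(Mul(Function('u')(169), Pow(Function('L')(Add(Add(34, -68), 32)), -1)), Mul(21968, Pow(14956, -1))) = Add(Mul(0, Pow(Mul(Add(Add(34, -68), 32), Add(1, Add(Add(34, -68), 32))), -1)), Mul(21968, Pow(14956, -1))) = Add(Mul(0, Pow(Mul(Add(-34, 32), Add(1, Add(-34, 32))), -1)), Mul(21968, Rational(1, 14956))) = Add(Mul(0, Pow(Mul(-2, Add(1, -2)), -1)), Rational(5492, 3739)) = Add(Mul(0, Pow(Mul(-2, -1), -1)), Rational(5492, 3739)) = Add(Mul(0, Pow(2, -1)), Rational(5492, 3739)) = Add(Mul(0, Rational(1, 2)), Rational(5492, 3739)) = Add(0, Rational(5492, 3739)) = Rational(5492, 3739)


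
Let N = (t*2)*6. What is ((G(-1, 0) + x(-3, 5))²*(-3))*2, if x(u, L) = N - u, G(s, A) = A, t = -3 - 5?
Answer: -51894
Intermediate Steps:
t = -8
N = -96 (N = -8*2*6 = -16*6 = -96)
x(u, L) = -96 - u
((G(-1, 0) + x(-3, 5))²*(-3))*2 = ((0 + (-96 - 1*(-3)))²*(-3))*2 = ((0 + (-96 + 3))²*(-3))*2 = ((0 - 93)²*(-3))*2 = ((-93)²*(-3))*2 = (8649*(-3))*2 = -25947*2 = -51894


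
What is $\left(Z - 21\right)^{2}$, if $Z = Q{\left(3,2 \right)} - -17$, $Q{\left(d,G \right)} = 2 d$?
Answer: $4$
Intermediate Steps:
$Z = 23$ ($Z = 2 \cdot 3 - -17 = 6 + 17 = 23$)
$\left(Z - 21\right)^{2} = \left(23 - 21\right)^{2} = 2^{2} = 4$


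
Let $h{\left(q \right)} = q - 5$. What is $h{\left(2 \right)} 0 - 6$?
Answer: $-6$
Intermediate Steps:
$h{\left(q \right)} = -5 + q$
$h{\left(2 \right)} 0 - 6 = \left(-5 + 2\right) 0 - 6 = \left(-3\right) 0 - 6 = 0 - 6 = -6$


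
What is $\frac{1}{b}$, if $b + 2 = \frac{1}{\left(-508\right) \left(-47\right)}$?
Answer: $- \frac{23876}{47751} \approx -0.50001$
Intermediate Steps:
$b = - \frac{47751}{23876}$ ($b = -2 + \frac{1}{\left(-508\right) \left(-47\right)} = -2 + \frac{1}{23876} = - \frac{47751}{23876} \approx -2.0$)
$\frac{1}{b} = \frac{1}{- \frac{47751}{23876}} = - \frac{23876}{47751}$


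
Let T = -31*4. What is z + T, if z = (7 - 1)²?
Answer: -88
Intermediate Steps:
T = -124
z = 36 (z = 6² = 36)
z + T = 36 - 124 = -88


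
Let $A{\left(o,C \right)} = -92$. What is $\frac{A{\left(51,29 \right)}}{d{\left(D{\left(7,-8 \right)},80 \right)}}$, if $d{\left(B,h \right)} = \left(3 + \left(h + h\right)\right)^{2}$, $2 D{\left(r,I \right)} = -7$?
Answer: $- \frac{92}{26569} \approx -0.0034627$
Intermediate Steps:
$D{\left(r,I \right)} = - \frac{7}{2}$ ($D{\left(r,I \right)} = \frac{1}{2} \left(-7\right) = - \frac{7}{2}$)
$d{\left(B,h \right)} = \left(3 + 2 h\right)^{2}$
$\frac{A{\left(51,29 \right)}}{d{\left(D{\left(7,-8 \right)},80 \right)}} = - \frac{92}{\left(3 + 2 \cdot 80\right)^{2}} = - \frac{92}{\left(3 + 160\right)^{2}} = - \frac{92}{163^{2}} = - \frac{92}{26569}$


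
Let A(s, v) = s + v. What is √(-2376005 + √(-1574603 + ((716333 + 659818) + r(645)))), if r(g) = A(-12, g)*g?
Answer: √(-2376005 + √209833) ≈ 1541.3*I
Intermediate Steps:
r(g) = g*(-12 + g) (r(g) = (-12 + g)*g = g*(-12 + g))
√(-2376005 + √(-1574603 + ((716333 + 659818) + r(645)))) = √(-2376005 + √(-1574603 + ((716333 + 659818) + 645*(-12 + 645)))) = √(-2376005 + √(-1574603 + (1376151 + 645*633))) = √(-2376005 + √(-1574603 + (1376151 + 408285))) = √(-2376005 + √(-1574603 + 1784436)) = √(-2376005 + √209833)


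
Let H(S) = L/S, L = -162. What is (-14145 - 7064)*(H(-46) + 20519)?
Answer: -10011029762/23 ≈ -4.3526e+8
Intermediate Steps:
H(S) = -162/S
(-14145 - 7064)*(H(-46) + 20519) = (-14145 - 7064)*(-162/(-46) + 20519) = -21209*(-162*(-1/46) + 20519) = -21209*(81/23 + 20519) = -21209*472018/23 = -10011029762/23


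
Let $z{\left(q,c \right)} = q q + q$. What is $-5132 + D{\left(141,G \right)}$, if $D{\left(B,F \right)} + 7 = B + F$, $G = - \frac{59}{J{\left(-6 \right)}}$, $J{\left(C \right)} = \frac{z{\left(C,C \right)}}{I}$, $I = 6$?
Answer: $- \frac{25049}{5} \approx -5009.8$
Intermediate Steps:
$z{\left(q,c \right)} = q + q^{2}$ ($z{\left(q,c \right)} = q^{2} + q = q + q^{2}$)
$J{\left(C \right)} = \frac{C \left(1 + C\right)}{6}$
$G = - \frac{59}{5}$ ($G = - \frac{59}{\frac{1}{6} \left(-6\right) \left(1 - 6\right)} = - \frac{59}{\frac{1}{6} \left(-6\right) \left(-5\right)} = - \frac{59}{5} \approx -11.8$)
$D{\left(B,F \right)} = -7 + B + F$ ($D{\left(B,F \right)} = -7 + \left(B + F\right) = -7 + B + F$)
$-5132 + D{\left(141,G \right)} = -5132 - - \frac{611}{5} = -5132 + \frac{611}{5} = - \frac{25049}{5}$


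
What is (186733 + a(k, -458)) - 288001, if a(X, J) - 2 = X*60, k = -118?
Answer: -108346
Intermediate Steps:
a(X, J) = 2 + 60*X (a(X, J) = 2 + X*60 = 2 + 60*X)
(186733 + a(k, -458)) - 288001 = (186733 + (2 + 60*(-118))) - 288001 = (186733 + (2 - 7080)) - 288001 = (186733 - 7078) - 288001 = 179655 - 288001 = -108346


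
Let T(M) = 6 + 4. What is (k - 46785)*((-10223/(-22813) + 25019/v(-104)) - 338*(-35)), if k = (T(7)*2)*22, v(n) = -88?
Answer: -1074248676472465/2007544 ≈ -5.3511e+8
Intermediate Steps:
T(M) = 10
k = 440 (k = (10*2)*22 = 20*22 = 440)
(k - 46785)*((-10223/(-22813) + 25019/v(-104)) - 338*(-35)) = (440 - 46785)*((-10223/(-22813) + 25019/(-88)) - 338*(-35)) = -46345*((-10223*(-1/22813) + 25019*(-1/88)) + 11830) = -46345*((10223/22813 - 25019/88) + 11830) = -46345*(-569858823/2007544 + 11830) = -46345*23179386697/2007544 = -1074248676472465/2007544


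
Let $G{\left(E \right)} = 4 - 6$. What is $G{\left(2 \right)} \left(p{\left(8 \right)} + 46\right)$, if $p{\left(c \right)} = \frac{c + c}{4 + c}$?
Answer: $- \frac{284}{3} \approx -94.667$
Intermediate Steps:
$G{\left(E \right)} = -2$ ($G{\left(E \right)} = 4 - 6 = -2$)
$p{\left(c \right)} = \frac{2 c}{4 + c}$
$G{\left(2 \right)} \left(p{\left(8 \right)} + 46\right) = - 2 \left(2 \cdot 8 \frac{1}{4 + 8} + 46\right) = - 2 \left(2 \cdot 8 \cdot \frac{1}{12} + 46\right) = - 2 \left(\frac{4}{3} + 46\right) = \left(-2\right) \frac{142}{3} = - \frac{284}{3}$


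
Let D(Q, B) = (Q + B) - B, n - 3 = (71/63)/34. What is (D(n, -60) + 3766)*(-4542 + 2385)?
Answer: -5804680411/714 ≈ -8.1298e+6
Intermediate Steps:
n = 6497/2142 (n = 3 + (71/63)/34 = 3 + (71*(1/63))*(1/34) = 3 + (71/63)*(1/34) = 3 + 71/2142 = 6497/2142 ≈ 3.0331)
D(Q, B) = Q (D(Q, B) = (B + Q) - B = Q)
(D(n, -60) + 3766)*(-4542 + 2385) = (6497/2142 + 3766)*(-4542 + 2385) = (8073269/2142)*(-2157) = -5804680411/714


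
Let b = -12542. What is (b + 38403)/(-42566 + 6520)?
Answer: -25861/36046 ≈ -0.71744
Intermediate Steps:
(b + 38403)/(-42566 + 6520) = (-12542 + 38403)/(-42566 + 6520) = 25861/(-36046) = 25861*(-1/36046) = -25861/36046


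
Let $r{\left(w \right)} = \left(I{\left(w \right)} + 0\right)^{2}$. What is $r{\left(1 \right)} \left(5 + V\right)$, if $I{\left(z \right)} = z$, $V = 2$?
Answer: $7$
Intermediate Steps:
$r{\left(w \right)} = w^{2}$ ($r{\left(w \right)} = \left(w + 0\right)^{2} = w^{2}$)
$r{\left(1 \right)} \left(5 + V\right) = 1^{2} \left(5 + 2\right) = 1 \cdot 7 = 7$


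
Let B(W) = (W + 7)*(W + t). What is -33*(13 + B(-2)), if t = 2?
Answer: -429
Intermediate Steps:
B(W) = (2 + W)*(7 + W) (B(W) = (W + 7)*(W + 2) = (7 + W)*(2 + W) = (2 + W)*(7 + W))
-33*(13 + B(-2)) = -33*(13 + (14 + (-2)**2 + 9*(-2))) = -33*(13 + (14 + 4 - 18)) = -33*(13 + 0) = -33*13 = -429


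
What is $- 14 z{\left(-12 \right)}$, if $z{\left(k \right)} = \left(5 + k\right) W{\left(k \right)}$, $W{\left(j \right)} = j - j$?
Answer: $0$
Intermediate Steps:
$W{\left(j \right)} = 0$
$z{\left(k \right)} = 0$ ($z{\left(k \right)} = \left(5 + k\right) 0 = 0$)
$- 14 z{\left(-12 \right)} = \left(-14\right) 0 = 0$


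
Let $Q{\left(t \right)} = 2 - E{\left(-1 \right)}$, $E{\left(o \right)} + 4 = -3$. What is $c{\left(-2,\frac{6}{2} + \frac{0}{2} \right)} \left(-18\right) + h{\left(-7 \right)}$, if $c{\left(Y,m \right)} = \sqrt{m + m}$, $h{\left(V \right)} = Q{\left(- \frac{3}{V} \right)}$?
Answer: $9 - 18 \sqrt{6} \approx -35.091$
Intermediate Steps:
$E{\left(o \right)} = -7$ ($E{\left(o \right)} = -4 - 3 = -7$)
$Q{\left(t \right)} = 9$ ($Q{\left(t \right)} = 2 - -7 = 2 + 7 = 9$)
$h{\left(V \right)} = 9$
$c{\left(Y,m \right)} = \sqrt{2} \sqrt{m}$ ($c{\left(Y,m \right)} = \sqrt{2 m} = \sqrt{2} \sqrt{m}$)
$c{\left(-2,\frac{6}{2} + \frac{0}{2} \right)} \left(-18\right) + h{\left(-7 \right)} = \sqrt{2} \sqrt{\frac{6}{2} + \frac{0}{2}} \left(-18\right) + 9 = \sqrt{2} \sqrt{6 \cdot \frac{1}{2} + 0 \cdot \frac{1}{2}} \left(-18\right) + 9 = \sqrt{2} \sqrt{3 + 0} \left(-18\right) + 9 = \sqrt{2} \sqrt{3} \left(-18\right) + 9 = \sqrt{6} \left(-18\right) + 9 = - 18 \sqrt{6} + 9 = 9 - 18 \sqrt{6}$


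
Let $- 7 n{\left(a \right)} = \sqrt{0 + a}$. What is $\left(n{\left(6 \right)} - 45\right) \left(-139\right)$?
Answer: $6255 + \frac{139 \sqrt{6}}{7} \approx 6303.6$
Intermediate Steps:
$n{\left(a \right)} = - \frac{\sqrt{a}}{7}$ ($n{\left(a \right)} = - \frac{\sqrt{0 + a}}{7} = - \frac{\sqrt{a}}{7}$)
$\left(n{\left(6 \right)} - 45\right) \left(-139\right) = \left(- \frac{\sqrt{6}}{7} - 45\right) \left(-139\right) = \left(-45 - \frac{\sqrt{6}}{7}\right) \left(-139\right) = 6255 + \frac{139 \sqrt{6}}{7}$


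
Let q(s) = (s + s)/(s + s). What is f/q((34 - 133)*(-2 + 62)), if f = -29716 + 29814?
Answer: 98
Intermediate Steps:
f = 98
q(s) = 1 (q(s) = (2*s)/((2*s)) = (2*s)*(1/(2*s)) = 1)
f/q((34 - 133)*(-2 + 62)) = 98/1 = 98*1 = 98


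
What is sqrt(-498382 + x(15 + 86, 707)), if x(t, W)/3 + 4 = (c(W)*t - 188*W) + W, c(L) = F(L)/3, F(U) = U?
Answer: I*sqrt(823614) ≈ 907.53*I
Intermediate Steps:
c(L) = L/3
x(t, W) = -12 - 561*W + W*t (x(t, W) = -12 + 3*(((W/3)*t - 188*W) + W) = -12 + 3*((W*t/3 - 188*W) + W) = -12 + 3*((-188*W + W*t/3) + W) = -12 + 3*(-187*W + W*t/3) = -12 + (-561*W + W*t) = -12 - 561*W + W*t)
sqrt(-498382 + x(15 + 86, 707)) = sqrt(-498382 + (-12 - 561*707 + 707*(15 + 86))) = sqrt(-498382 + (-12 - 396627 + 707*101)) = sqrt(-498382 + (-12 - 396627 + 71407)) = sqrt(-498382 - 325232) = sqrt(-823614) = I*sqrt(823614)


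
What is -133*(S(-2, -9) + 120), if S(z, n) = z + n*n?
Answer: -26467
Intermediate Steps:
S(z, n) = z + n²
-133*(S(-2, -9) + 120) = -133*((-2 + (-9)²) + 120) = -133*((-2 + 81) + 120) = -133*(79 + 120) = -133*199 = -26467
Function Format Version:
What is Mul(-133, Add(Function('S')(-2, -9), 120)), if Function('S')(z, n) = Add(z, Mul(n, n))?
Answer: -26467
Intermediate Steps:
Function('S')(z, n) = Add(z, Pow(n, 2))
Mul(-133, Add(Function('S')(-2, -9), 120)) = Mul(-133, Add(Add(-2, Pow(-9, 2)), 120)) = Mul(-133, Add(Add(-2, 81), 120)) = Mul(-133, Add(79, 120)) = Mul(-133, 199) = -26467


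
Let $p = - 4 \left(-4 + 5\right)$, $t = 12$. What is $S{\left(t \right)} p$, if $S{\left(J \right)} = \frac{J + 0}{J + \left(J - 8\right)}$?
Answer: $-3$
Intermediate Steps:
$p = -4$ ($p = \left(-4\right) 1 = -4$)
$S{\left(J \right)} = \frac{J}{-8 + 2 J}$ ($S{\left(J \right)} = \frac{J}{J + \left(-8 + J\right)} = \frac{J}{-8 + 2 J}$)
$S{\left(t \right)} p = \frac{1}{2} \cdot 12 \frac{1}{-4 + 12} \left(-4\right) = \frac{1}{2} \cdot 12 \cdot \frac{1}{8} \left(-4\right) = \frac{3}{4} \left(-4\right) = -3$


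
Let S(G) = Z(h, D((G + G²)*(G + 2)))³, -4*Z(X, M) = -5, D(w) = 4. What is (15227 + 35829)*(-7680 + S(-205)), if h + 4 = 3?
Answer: -1568041445/4 ≈ -3.9201e+8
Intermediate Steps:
h = -1 (h = -4 + 3 = -1)
Z(X, M) = 5/4 (Z(X, M) = -¼*(-5) = 5/4)
S(G) = 125/64 (S(G) = (5/4)³ = 125/64)
(15227 + 35829)*(-7680 + S(-205)) = (15227 + 35829)*(-7680 + 125/64) = 51056*(-491395/64) = -1568041445/4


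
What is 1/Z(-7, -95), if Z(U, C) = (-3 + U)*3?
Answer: -1/30 ≈ -0.033333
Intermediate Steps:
Z(U, C) = -9 + 3*U
1/Z(-7, -95) = 1/(-9 + 3*(-7)) = 1/(-9 - 21) = 1/(-30) = -1/30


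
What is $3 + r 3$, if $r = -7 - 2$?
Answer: $-24$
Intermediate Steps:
$r = -9$ ($r = -7 - 2 = -9$)
$3 + r 3 = 3 - 27 = -24$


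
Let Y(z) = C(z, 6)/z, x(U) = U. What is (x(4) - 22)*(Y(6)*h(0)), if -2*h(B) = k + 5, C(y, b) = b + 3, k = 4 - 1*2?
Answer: 189/2 ≈ 94.500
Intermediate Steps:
k = 2 (k = 4 - 2 = 2)
C(y, b) = 3 + b
h(B) = -7/2 (h(B) = -(2 + 5)/2 = -1/2*7 = -7/2)
Y(z) = 9/z (Y(z) = (3 + 6)/z = 9/z)
(x(4) - 22)*(Y(6)*h(0)) = (4 - 22)*((9/6)*(-7/2)) = -18*9*(1/6)*(-7)/2 = -27*(-7)/2 = -18*(-21/4) = 189/2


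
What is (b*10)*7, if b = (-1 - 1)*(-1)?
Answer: 140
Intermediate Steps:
b = 2 (b = -2*(-1) = 2)
(b*10)*7 = (2*10)*7 = 20*7 = 140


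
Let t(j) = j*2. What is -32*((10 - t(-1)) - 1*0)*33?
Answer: -12672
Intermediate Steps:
t(j) = 2*j
-32*((10 - t(-1)) - 1*0)*33 = -32*((10 - 2*(-1)) - 1*0)*33 = -32*((10 - 1*(-2)) + 0)*33 = -32*((10 + 2) + 0)*33 = -32*(12 + 0)*33 = -32*12*33 = -384*33 = -12672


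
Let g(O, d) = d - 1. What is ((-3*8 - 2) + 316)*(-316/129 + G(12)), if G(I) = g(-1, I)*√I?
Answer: -91640/129 + 6380*√3 ≈ 10340.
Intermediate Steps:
g(O, d) = -1 + d
G(I) = √I*(-1 + I) (G(I) = (-1 + I)*√I = √I*(-1 + I))
((-3*8 - 2) + 316)*(-316/129 + G(12)) = ((-3*8 - 2) + 316)*(-316/129 + √12*(-1 + 12)) = ((-24 - 2) + 316)*(-316*1/129 + (2*√3)*11) = (-26 + 316)*(-316/129 + 22*√3) = 290*(-316/129 + 22*√3) = -91640/129 + 6380*√3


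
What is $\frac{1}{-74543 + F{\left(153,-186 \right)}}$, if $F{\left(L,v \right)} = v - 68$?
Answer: $- \frac{1}{74797} \approx -1.337 \cdot 10^{-5}$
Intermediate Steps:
$F{\left(L,v \right)} = -68 + v$
$\frac{1}{-74543 + F{\left(153,-186 \right)}} = \frac{1}{-74543 - 254} = \frac{1}{-74797} = - \frac{1}{74797}$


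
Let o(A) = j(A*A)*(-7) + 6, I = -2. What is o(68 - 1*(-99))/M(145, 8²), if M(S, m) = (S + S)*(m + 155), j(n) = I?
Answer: 2/6351 ≈ 0.00031491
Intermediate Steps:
j(n) = -2
M(S, m) = 2*S*(155 + m) (M(S, m) = (2*S)*(155 + m) = 2*S*(155 + m))
o(A) = 20 (o(A) = -2*(-7) + 6 = 14 + 6 = 20)
o(68 - 1*(-99))/M(145, 8²) = 20/((2*145*(155 + 8²))) = 20/((2*145*(155 + 64))) = 20/((2*145*219)) = 20/63510 = 20*(1/63510) = 2/6351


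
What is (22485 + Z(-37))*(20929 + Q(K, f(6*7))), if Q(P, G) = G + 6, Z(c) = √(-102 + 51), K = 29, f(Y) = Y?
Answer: 471667845 + 20977*I*√51 ≈ 4.7167e+8 + 1.4981e+5*I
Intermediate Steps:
Z(c) = I*√51 (Z(c) = √(-51) = I*√51)
Q(P, G) = 6 + G
(22485 + Z(-37))*(20929 + Q(K, f(6*7))) = (22485 + I*√51)*(20929 + (6 + 6*7)) = (22485 + I*√51)*(20929 + (6 + 42)) = (22485 + I*√51)*(20929 + 48) = (22485 + I*√51)*20977 = 471667845 + 20977*I*√51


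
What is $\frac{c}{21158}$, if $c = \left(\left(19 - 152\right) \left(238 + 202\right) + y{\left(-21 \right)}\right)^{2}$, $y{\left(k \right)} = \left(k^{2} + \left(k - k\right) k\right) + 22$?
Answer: $\frac{3370615249}{21158} \approx 1.5931 \cdot 10^{5}$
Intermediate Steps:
$y{\left(k \right)} = 22 + k^{2}$ ($y{\left(k \right)} = \left(k^{2} + 0 k\right) + 22 = \left(k^{2} + 0\right) + 22 = k^{2} + 22 = 22 + k^{2}$)
$c = 3370615249$ ($c = \left(\left(19 - 152\right) \left(238 + 202\right) + \left(22 + \left(-21\right)^{2}\right)\right)^{2} = \left(\left(-133\right) 440 + \left(22 + 441\right)\right)^{2} = \left(-58520 + 463\right)^{2} = \left(-58057\right)^{2} = 3370615249$)
$\frac{c}{21158} = \frac{3370615249}{21158}$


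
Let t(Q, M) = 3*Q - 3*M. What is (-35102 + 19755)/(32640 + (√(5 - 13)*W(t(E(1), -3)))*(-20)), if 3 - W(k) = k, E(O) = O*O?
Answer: -260899/555015 + 15347*I*√2/2960080 ≈ -0.47008 + 0.0073322*I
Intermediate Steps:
E(O) = O²
t(Q, M) = -3*M + 3*Q
W(k) = 3 - k
(-35102 + 19755)/(32640 + (√(5 - 13)*W(t(E(1), -3)))*(-20)) = (-35102 + 19755)/(32640 + (√(5 - 13)*(3 - (-3*(-3) + 3*1²)))*(-20)) = -15347/(32640 + (√(-8)*(3 - (9 + 3*1)))*(-20)) = -15347/(32640 + ((2*I*√2)*(3 - (9 + 3)))*(-20)) = -15347/(32640 + ((2*I*√2)*(3 - 1*12))*(-20)) = -15347/(32640 + ((2*I*√2)*(3 - 12))*(-20)) = -15347/(32640 + ((2*I*√2)*(-9))*(-20)) = -15347/(32640 - 18*I*√2*(-20)) = -15347/(32640 + 360*I*√2)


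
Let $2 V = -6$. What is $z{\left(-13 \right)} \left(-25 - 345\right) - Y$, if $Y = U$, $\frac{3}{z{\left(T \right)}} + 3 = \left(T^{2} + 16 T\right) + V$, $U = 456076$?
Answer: $- \frac{1368154}{3} \approx -4.5605 \cdot 10^{5}$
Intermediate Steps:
$V = -3$ ($V = \frac{1}{2} \left(-6\right) = -3$)
$z{\left(T \right)} = \frac{3}{-6 + T^{2} + 16 T}$ ($z{\left(T \right)} = \frac{3}{-3 - \left(3 - T^{2} - 16 T\right)} = \frac{3}{-3 + \left(-3 + T^{2} + 16 T\right)} = \frac{3}{-6 + T^{2} + 16 T}$)
$Y = 456076$
$z{\left(-13 \right)} \left(-25 - 345\right) - Y = \frac{3}{-6 + \left(-13\right)^{2} + 16 \left(-13\right)} \left(-25 - 345\right) - 456076 = \frac{3}{-6 + 169 - 208} \left(-370\right) - 456076 = \frac{3}{-45} \left(-370\right) - 456076 = 3 \left(- \frac{1}{45}\right) \left(-370\right) - 456076 = \left(- \frac{1}{15}\right) \left(-370\right) - 456076 = \frac{74}{3} - 456076 = - \frac{1368154}{3}$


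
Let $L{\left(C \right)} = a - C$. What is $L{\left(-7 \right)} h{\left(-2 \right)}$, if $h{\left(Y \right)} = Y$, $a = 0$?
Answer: $-14$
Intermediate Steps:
$L{\left(C \right)} = - C$ ($L{\left(C \right)} = 0 - C = - C$)
$L{\left(-7 \right)} h{\left(-2 \right)} = \left(-1\right) \left(-7\right) \left(-2\right) = 7 \left(-2\right) = -14$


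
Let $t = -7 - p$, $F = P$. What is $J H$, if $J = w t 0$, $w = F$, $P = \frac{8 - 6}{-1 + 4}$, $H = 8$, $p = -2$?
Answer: $0$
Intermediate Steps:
$P = \frac{2}{3} \approx 0.66667$
$F = \frac{2}{3} \approx 0.66667$
$w = \frac{2}{3} \approx 0.66667$
$t = -5$ ($t = -7 - -2 = -7 + 2 = -5$)
$J = 0$ ($J = \frac{2}{3} \left(-5\right) 0 = \left(- \frac{10}{3}\right) 0 = 0$)
$J H = 0 \cdot 8 = 0$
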